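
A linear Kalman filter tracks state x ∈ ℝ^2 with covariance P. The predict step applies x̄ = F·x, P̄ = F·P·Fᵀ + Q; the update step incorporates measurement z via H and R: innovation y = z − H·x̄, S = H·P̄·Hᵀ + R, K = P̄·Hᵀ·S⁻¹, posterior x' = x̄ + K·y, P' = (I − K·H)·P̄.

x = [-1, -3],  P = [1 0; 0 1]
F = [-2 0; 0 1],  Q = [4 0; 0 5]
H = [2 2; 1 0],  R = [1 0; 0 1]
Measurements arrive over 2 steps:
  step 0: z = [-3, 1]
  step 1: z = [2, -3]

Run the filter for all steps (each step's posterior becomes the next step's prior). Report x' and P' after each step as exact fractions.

step 0: x' = [298/257, -687/257], P' = [200/257 -192/257; -192/257 246/257]
step 1: x' = [-16448/8551, 22999/8551], P' = [6156/8551 -5840/8551; -5840/8551 53111/59857]

step 0: x̄ = F·x = [2, -3]
step 0: P̄ = F·P·Fᵀ + Q = [8 0; 0 6]
step 0: y = z − H·x̄ = [-1, -1]
step 0: S = H·P̄·Hᵀ + R = [57 16; 16 9]
step 0: K = P̄·Hᵀ·S⁻¹ = [16/257 200/257; 108/257 -192/257]
step 0: x' = x̄ + K·y = [298/257, -687/257]
step 0: P' = (I − K·H)·P̄ = [200/257 -192/257; -192/257 246/257]
step 1: x̄ = F·x = [-596/257, -687/257]
step 1: P̄ = F·P·Fᵀ + Q = [1828/257 384/257; 384/257 1531/257]
step 1: y = z − H·x̄ = [3080/257, -175/257]
step 1: S = H·P̄·Hᵀ + R = [16765/257 4424/257; 4424/257 2085/257]
step 1: K = P̄·Hᵀ·S⁻¹ = [632/8551 6156/8551; 24462/59857 -5840/8551]
step 1: x' = x̄ + K·y = [-16448/8551, 22999/8551]
step 1: P' = (I − K·H)·P̄ = [6156/8551 -5840/8551; -5840/8551 53111/59857]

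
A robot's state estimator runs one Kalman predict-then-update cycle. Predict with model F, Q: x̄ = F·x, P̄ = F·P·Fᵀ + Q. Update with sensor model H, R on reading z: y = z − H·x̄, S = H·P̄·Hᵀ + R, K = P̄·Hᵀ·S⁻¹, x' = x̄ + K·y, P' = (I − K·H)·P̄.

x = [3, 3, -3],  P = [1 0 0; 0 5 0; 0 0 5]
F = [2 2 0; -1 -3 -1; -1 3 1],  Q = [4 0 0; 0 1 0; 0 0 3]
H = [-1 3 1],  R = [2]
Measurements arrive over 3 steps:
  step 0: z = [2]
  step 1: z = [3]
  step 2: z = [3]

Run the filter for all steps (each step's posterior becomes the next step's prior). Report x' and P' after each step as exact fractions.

step 0: x̄ = F·x = [12, -9, 3]
step 0: P̄ = F·P·Fᵀ + Q = [28 -32 28; -32 52 -49; 28 -49 54]
step 0: y = z − H·x̄ = [38]
step 0: S = H·P̄·Hᵀ + R = [394]
step 0: K = P̄·Hᵀ·S⁻¹ = [-48/197; 139/394; -121/394]
step 0: x' = x̄ + K·y = [540/197, 868/197, -1708/197]
step 0: P' = (I − K·H)·P̄ = [908/197 368/197 -292/197; 368/197 1167/394 -2487/394; -292/197 -2487/394 6635/394]
step 1: x̄ = F·x = [2816/197, -1436/197, 356/197]
step 1: P̄ = F·P·Fᵀ + Q = [9698/197 -5190/197 86/197; -5190/197 3837/197 -200/197; 86/197 -200/197 983/197]
step 1: y = z − H·x̄ = [7359/197]
step 1: S = H·P̄·Hᵀ + R = [75376/197]
step 1: K = P̄·Hᵀ·S⁻¹ = [-12591/37688; 16501/75376; 297/75376]
step 1: x' = x̄ + K·y = [68387/37688, 66959/75376, 147307/75376]
step 1: P' = (I − K·H)·P̄ = [122923/18844 61743/37688 35435/37688; 61743/37688 85963/75376 -101401/75376; 35435/37688 -101401/75376 375667/75376]
step 2: x̄ = F·x = [203733/37688, -242479/37688, 105705/37688]
step 2: P̄ = F·P·Fᵀ + Q = [900003/18844 -606497/18844 -8681/18844; -606497/18844 497663/18844 -12309/18844; -8681/18844 -12309/18844 94023/18844]
step 2: y = z − H·x̄ = [938529/37688]
step 2: S = H·P̄·Hᵀ + R = [9093171/18844]
step 2: K = P̄·Hᵀ·S⁻¹ = [-2728175/9093171; 2087177/9093171; 65777/9093171]
step 2: x' = x̄ + K·y = [-6260988/3031057, -4351993/6062114, 18094659/6062114]
step 2: P' = (I − K·H)·P̄ = [39319802/9093171 9509827/9093171 5333971/9093171; 9509827/9093171 8969801/9093171 -13225222/9093171; 5333971/9093171 -13225222/9093171 45141191/9093171]

step 0: x' = [540/197, 868/197, -1708/197], P' = [908/197 368/197 -292/197; 368/197 1167/394 -2487/394; -292/197 -2487/394 6635/394]
step 1: x' = [68387/37688, 66959/75376, 147307/75376], P' = [122923/18844 61743/37688 35435/37688; 61743/37688 85963/75376 -101401/75376; 35435/37688 -101401/75376 375667/75376]
step 2: x' = [-6260988/3031057, -4351993/6062114, 18094659/6062114], P' = [39319802/9093171 9509827/9093171 5333971/9093171; 9509827/9093171 8969801/9093171 -13225222/9093171; 5333971/9093171 -13225222/9093171 45141191/9093171]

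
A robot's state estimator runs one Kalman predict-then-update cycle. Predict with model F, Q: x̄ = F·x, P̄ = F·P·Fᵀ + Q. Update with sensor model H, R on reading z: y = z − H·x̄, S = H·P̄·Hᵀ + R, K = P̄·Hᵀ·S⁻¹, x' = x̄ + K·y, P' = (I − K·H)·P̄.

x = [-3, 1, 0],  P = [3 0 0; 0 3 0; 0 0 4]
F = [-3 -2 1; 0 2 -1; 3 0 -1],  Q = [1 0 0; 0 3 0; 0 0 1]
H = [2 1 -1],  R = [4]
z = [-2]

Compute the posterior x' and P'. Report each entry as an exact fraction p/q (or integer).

x̄ = F·x = [7, 2, -9]
P̄ = F·P·Fᵀ + Q = [44 -16 -31; -16 19 4; -31 4 32]
y = z − H·x̄ = [-27]
S = H·P̄·Hᵀ + R = [283]
K = P̄·Hᵀ·S⁻¹ = [103/283; -17/283; -90/283]
x' = x̄ + K·y = [-800/283, 1025/283, -117/283]
P' = (I − K·H)·P̄ = [1843/283 -2777/283 497/283; -2777/283 5088/283 -398/283; 497/283 -398/283 956/283]

x' = [-800/283, 1025/283, -117/283]
P' = [1843/283 -2777/283 497/283; -2777/283 5088/283 -398/283; 497/283 -398/283 956/283]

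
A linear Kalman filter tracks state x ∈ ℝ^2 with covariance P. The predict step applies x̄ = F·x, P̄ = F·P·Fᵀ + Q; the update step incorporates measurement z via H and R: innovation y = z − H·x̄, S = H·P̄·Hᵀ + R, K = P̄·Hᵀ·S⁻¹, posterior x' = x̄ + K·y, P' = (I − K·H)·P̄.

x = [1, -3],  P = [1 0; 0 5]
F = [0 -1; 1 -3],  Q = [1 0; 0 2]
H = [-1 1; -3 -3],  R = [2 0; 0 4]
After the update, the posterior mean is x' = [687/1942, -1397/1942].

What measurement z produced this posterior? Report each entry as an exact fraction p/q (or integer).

z = [-2, 1]

x̄ = F·x = [3, 10]
P̄ = F·P·Fᵀ + Q = [6 15; 15 48]
S = H·P̄·Hᵀ + R = [26 -126; -126 760]
K = P̄·Hᵀ·S⁻¹ = [-549/1942 -126/971; 633/1942 -189/971]
x' − x̄ = [-5139/1942, -20817/1942] = K·y
y = (KᵀK)⁻¹·Kᵀ·(x' − x̄) = [-9, 40]
z = y + H·x̄ = [-9, 40] + [7, -39] = [-2, 1]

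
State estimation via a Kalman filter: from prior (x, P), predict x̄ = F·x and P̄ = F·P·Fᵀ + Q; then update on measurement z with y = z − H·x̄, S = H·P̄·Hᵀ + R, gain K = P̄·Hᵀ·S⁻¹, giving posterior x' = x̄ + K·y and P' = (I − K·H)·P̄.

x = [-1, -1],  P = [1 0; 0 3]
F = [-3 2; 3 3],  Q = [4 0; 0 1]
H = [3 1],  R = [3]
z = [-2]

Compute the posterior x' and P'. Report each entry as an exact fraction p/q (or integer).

x̄ = F·x = [1, -6]
P̄ = F·P·Fᵀ + Q = [25 9; 9 37]
y = z − H·x̄ = [1]
S = H·P̄·Hᵀ + R = [319]
K = P̄·Hᵀ·S⁻¹ = [84/319; 64/319]
x' = x̄ + K·y = [403/319, -1850/319]
P' = (I − K·H)·P̄ = [919/319 -2505/319; -2505/319 7707/319]

x' = [403/319, -1850/319]
P' = [919/319 -2505/319; -2505/319 7707/319]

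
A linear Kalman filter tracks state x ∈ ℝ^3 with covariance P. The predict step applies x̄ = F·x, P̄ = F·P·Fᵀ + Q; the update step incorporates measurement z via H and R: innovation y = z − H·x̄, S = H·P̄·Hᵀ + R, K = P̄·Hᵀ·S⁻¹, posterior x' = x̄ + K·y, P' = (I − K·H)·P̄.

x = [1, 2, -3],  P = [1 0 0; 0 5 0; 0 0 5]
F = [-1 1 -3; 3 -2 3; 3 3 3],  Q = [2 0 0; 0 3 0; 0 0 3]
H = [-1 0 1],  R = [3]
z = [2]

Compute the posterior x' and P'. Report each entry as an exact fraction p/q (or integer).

x' = [151/28, -157/28, 405/56]
P' = [1119/56 -1485/56 2109/112; -1485/56 2631/56 -2847/112; 2109/112 -2847/112 4623/224]

x̄ = F·x = [10, -10, 0]
P̄ = F·P·Fᵀ + Q = [53 -58 -33; -58 77 24; -33 24 102]
y = z − H·x̄ = [12]
S = H·P̄·Hᵀ + R = [224]
K = P̄·Hᵀ·S⁻¹ = [-43/112; 41/112; 135/224]
x' = x̄ + K·y = [151/28, -157/28, 405/56]
P' = (I − K·H)·P̄ = [1119/56 -1485/56 2109/112; -1485/56 2631/56 -2847/112; 2109/112 -2847/112 4623/224]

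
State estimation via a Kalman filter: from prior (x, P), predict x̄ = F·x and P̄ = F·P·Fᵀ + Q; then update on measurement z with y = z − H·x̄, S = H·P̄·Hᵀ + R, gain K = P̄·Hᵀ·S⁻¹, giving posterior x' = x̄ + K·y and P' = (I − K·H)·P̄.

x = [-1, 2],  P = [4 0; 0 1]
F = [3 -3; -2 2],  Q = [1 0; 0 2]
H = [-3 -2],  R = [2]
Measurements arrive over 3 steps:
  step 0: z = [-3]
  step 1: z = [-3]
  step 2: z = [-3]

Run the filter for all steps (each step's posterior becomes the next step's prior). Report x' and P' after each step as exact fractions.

step 0: x' = [3/4, 1/4], P' = [15/4 -61/12; -61/12 263/36]
step 1: x' = [8865/4946, -5883/4946], P' = [10168/2473 -13806/2473; -13806/2473 19772/2473]
step 2: x' = [2921805/1485787, -2124576/1485787], P' = [6125242/1485787 -8317164/1485787; -8317164/1485787 11910118/1485787]

step 0: x̄ = F·x = [-9, 6]
step 0: P̄ = F·P·Fᵀ + Q = [46 -30; -30 22]
step 0: y = z − H·x̄ = [-18]
step 0: S = H·P̄·Hᵀ + R = [144]
step 0: K = P̄·Hᵀ·S⁻¹ = [-13/24; 23/72]
step 0: x' = x̄ + K·y = [3/4, 1/4]
step 0: P' = (I − K·H)·P̄ = [15/4 -61/12; -61/12 263/36]
step 1: x̄ = F·x = [3/2, -1]
step 1: P̄ = F·P·Fᵀ + Q = [192 -382/3; -382/3 782/9]
step 1: y = z − H·x̄ = [-1/2]
step 1: S = H·P̄·Hᵀ + R = [4946/9]
step 1: K = P̄·Hᵀ·S⁻¹ = [-1446/2473; 937/2473]
step 1: x' = x̄ + K·y = [8865/4946, -5883/4946]
step 1: P' = (I − K·H)·P̄ = [10168/2473 -13806/2473; -13806/2473 19772/2473]
step 2: x̄ = F·x = [22122/2473, -14748/2473]
step 2: P̄ = F·P·Fᵀ + Q = [520441/2473 -345312/2473; -345312/2473 235154/2473]
step 2: y = z − H·x̄ = [29451/2473]
step 2: S = H·P̄·Hᵀ + R = [1485787/2473]
step 2: K = P̄·Hᵀ·S⁻¹ = [-870699/1485787; 565628/1485787]
step 2: x' = x̄ + K·y = [2921805/1485787, -2124576/1485787]
step 2: P' = (I − K·H)·P̄ = [6125242/1485787 -8317164/1485787; -8317164/1485787 11910118/1485787]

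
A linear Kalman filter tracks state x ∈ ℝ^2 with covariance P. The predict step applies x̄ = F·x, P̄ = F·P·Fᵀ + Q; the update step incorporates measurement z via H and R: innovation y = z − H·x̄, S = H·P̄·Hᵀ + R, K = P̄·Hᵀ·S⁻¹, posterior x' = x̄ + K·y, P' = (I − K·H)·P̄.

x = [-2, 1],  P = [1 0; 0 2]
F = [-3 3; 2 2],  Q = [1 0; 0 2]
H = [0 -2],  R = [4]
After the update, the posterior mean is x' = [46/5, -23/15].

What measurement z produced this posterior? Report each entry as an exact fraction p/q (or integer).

z = [3]

x̄ = F·x = [9, -2]
P̄ = F·P·Fᵀ + Q = [28 6; 6 14]
S = H·P̄·Hᵀ + R = [60]
K = P̄·Hᵀ·S⁻¹ = [-1/5; -7/15]
x' − x̄ = [1/5, 7/15] = K·y
y = (KᵀK)⁻¹·Kᵀ·(x' − x̄) = [-1]
z = y + H·x̄ = [-1] + [4] = [3]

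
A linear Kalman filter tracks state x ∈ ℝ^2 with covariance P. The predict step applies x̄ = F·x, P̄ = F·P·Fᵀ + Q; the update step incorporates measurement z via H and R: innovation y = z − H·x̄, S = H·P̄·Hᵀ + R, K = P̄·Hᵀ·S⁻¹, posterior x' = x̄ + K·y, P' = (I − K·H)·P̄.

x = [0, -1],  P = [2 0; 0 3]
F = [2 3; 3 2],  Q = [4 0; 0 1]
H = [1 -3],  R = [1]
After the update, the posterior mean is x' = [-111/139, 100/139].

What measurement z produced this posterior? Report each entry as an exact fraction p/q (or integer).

x̄ = F·x = [-3, -2]
P̄ = F·P·Fᵀ + Q = [39 30; 30 31]
S = H·P̄·Hᵀ + R = [139]
K = P̄·Hᵀ·S⁻¹ = [-51/139; -63/139]
x' − x̄ = [306/139, 378/139] = K·y
y = (KᵀK)⁻¹·Kᵀ·(x' − x̄) = [-6]
z = y + H·x̄ = [-6] + [3] = [-3]

z = [-3]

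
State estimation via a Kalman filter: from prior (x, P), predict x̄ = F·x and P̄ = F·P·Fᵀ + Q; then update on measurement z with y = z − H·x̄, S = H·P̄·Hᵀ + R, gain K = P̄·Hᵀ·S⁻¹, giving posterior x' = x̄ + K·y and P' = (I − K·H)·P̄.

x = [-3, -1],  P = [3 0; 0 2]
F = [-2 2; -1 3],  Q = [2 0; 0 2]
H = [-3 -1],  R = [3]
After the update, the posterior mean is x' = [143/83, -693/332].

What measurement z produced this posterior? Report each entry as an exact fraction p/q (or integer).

x̄ = F·x = [4, 0]
P̄ = F·P·Fᵀ + Q = [22 18; 18 23]
S = H·P̄·Hᵀ + R = [332]
K = P̄·Hᵀ·S⁻¹ = [-21/83; -77/332]
x' − x̄ = [-189/83, -693/332] = K·y
y = (KᵀK)⁻¹·Kᵀ·(x' − x̄) = [9]
z = y + H·x̄ = [9] + [-12] = [-3]

z = [-3]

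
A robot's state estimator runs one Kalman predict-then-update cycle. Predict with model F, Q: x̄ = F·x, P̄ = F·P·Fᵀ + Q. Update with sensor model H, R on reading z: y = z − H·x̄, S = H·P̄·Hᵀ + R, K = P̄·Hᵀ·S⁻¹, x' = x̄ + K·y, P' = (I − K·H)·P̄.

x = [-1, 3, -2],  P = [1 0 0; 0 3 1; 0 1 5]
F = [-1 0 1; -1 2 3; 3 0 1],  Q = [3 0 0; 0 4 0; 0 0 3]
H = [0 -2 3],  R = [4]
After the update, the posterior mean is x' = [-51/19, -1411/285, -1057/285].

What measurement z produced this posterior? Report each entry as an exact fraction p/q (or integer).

x̄ = F·x = [-1, 1, -5]
P̄ = F·P·Fᵀ + Q = [9 18 2; 18 74 14; 2 14 17]
S = H·P̄·Hᵀ + R = [285]
K = P̄·Hᵀ·S⁻¹ = [-2/19; -106/285; 23/285]
x' − x̄ = [-32/19, -1696/285, 368/285] = K·y
y = (KᵀK)⁻¹·Kᵀ·(x' − x̄) = [16]
z = y + H·x̄ = [16] + [-17] = [-1]

z = [-1]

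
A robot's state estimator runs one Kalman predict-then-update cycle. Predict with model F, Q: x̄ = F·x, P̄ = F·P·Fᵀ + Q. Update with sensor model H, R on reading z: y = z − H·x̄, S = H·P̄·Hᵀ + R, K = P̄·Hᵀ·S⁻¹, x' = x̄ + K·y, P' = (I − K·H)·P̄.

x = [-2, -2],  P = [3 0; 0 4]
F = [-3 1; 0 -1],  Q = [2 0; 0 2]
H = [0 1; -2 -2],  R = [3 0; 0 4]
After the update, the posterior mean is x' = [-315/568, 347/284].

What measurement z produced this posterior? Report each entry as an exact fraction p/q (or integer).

z = [1, -1]

x̄ = F·x = [4, 2]
P̄ = F·P·Fᵀ + Q = [33 -4; -4 6]
S = H·P̄·Hᵀ + R = [9 -4; -4 128]
K = P̄·Hᵀ·S⁻¹ = [-93/142 -269/568; 47/71 -3/284]
x' − x̄ = [-2587/568, -221/284] = K·y
y = (KᵀK)⁻¹·Kᵀ·(x' − x̄) = [-1, 11]
z = y + H·x̄ = [-1, 11] + [2, -12] = [1, -1]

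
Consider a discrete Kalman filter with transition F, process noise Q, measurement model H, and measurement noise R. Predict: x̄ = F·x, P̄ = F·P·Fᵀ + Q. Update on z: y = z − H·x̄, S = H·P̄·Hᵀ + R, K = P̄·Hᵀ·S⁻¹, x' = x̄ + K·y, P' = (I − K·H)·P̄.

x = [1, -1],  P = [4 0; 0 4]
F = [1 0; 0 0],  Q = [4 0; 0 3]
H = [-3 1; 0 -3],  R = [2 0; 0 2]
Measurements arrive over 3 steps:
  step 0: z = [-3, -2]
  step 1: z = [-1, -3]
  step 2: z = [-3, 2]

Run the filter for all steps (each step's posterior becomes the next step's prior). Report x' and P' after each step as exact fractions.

step 0: x' = [323/269, 333/538], P' = [64/269 18/269; 18/269 111/538]
step 1: x' = [53048/78689, 147873/157378], P' = [18240/78689 5130/78689; 5130/78689 16197/78689]
step 2: x' = [18081311/22987013, -28619847/45974026], P' = [5327936/22987013 1498482/22987013; 1498482/22987013 4731513/22987013]

step 0: x̄ = F·x = [1, 0]
step 0: P̄ = F·P·Fᵀ + Q = [8 0; 0 3]
step 0: y = z − H·x̄ = [0, -2]
step 0: S = H·P̄·Hᵀ + R = [77 -9; -9 29]
step 0: K = P̄·Hᵀ·S⁻¹ = [-87/269 -27/269; 3/1076 -333/1076]
step 0: x' = x̄ + K·y = [323/269, 333/538]
step 0: P' = (I − K·H)·P̄ = [64/269 18/269; 18/269 111/538]
step 1: x̄ = F·x = [323/269, 0]
step 1: P̄ = F·P·Fᵀ + Q = [1140/269 0; 0 3]
step 1: y = z − H·x̄ = [700/269, -3]
step 1: S = H·P̄·Hᵀ + R = [11605/269 -9; -9 29]
step 1: K = P̄·Hᵀ·S⁻¹ = [-24795/78689 -7695/78689; 807/157378 -48591/157378]
step 1: x' = x̄ + K·y = [53048/78689, 147873/157378]
step 1: P' = (I − K·H)·P̄ = [18240/78689 5130/78689; 5130/78689 16197/78689]
step 2: x̄ = F·x = [53048/78689, 0]
step 2: P̄ = F·P·Fᵀ + Q = [332996/78689 0; 0 3]
step 2: y = z − H·x̄ = [-76923/78689, 2]
step 2: S = H·P̄·Hᵀ + R = [3390409/78689 -9; -9 29]
step 2: K = P̄·Hᵀ·S⁻¹ = [-7242663/22987013 -2247723/22987013; 236067/45974026 -14194539/45974026]
step 2: x' = x̄ + K·y = [18081311/22987013, -28619847/45974026]
step 2: P' = (I − K·H)·P̄ = [5327936/22987013 1498482/22987013; 1498482/22987013 4731513/22987013]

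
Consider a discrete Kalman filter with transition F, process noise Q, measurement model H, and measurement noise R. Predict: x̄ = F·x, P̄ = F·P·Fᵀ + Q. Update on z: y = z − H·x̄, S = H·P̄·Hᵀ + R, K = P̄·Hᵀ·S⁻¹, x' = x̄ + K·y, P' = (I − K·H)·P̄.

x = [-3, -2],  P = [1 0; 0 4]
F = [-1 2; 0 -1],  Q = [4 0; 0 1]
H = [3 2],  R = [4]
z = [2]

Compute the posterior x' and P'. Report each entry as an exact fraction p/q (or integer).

x̄ = F·x = [-1, 2]
P̄ = F·P·Fᵀ + Q = [21 -8; -8 5]
y = z − H·x̄ = [1]
S = H·P̄·Hᵀ + R = [117]
K = P̄·Hᵀ·S⁻¹ = [47/117; -14/117]
x' = x̄ + K·y = [-70/117, 220/117]
P' = (I − K·H)·P̄ = [248/117 -278/117; -278/117 389/117]

x' = [-70/117, 220/117]
P' = [248/117 -278/117; -278/117 389/117]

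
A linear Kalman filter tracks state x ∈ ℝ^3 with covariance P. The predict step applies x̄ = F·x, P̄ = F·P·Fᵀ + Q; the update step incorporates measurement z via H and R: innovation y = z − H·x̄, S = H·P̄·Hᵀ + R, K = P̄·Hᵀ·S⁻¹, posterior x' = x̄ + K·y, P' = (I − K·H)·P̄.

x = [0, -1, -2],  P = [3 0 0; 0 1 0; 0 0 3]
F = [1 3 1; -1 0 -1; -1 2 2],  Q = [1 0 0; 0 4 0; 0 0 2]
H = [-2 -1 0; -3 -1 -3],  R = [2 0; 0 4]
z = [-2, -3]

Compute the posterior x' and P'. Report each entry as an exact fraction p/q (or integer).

x̄ = F·x = [-5, 2, -6]
P̄ = F·P·Fᵀ + Q = [16 -6 9; -6 10 -3; 9 -3 21]
y = z − H·x̄ = [-10, -34]
S = H·P̄·Hᵀ + R = [52 121; 121 455]
K = P̄·Hᵀ·S⁻¹ = [-3481/9019 -442/9019; -1147/9019 642/9019; 3702/9019 -2709/9019]
x' = x̄ + K·y = [4743/9019, 7680/9019, 972/9019]
P' = (I − K·H)·P̄ = [23300/9019 -39638/9019 -9498/9019; -39638/9019 81570/9019 11592/9019; -9498/9019 11592/9019 9246/9019]

x' = [4743/9019, 7680/9019, 972/9019]
P' = [23300/9019 -39638/9019 -9498/9019; -39638/9019 81570/9019 11592/9019; -9498/9019 11592/9019 9246/9019]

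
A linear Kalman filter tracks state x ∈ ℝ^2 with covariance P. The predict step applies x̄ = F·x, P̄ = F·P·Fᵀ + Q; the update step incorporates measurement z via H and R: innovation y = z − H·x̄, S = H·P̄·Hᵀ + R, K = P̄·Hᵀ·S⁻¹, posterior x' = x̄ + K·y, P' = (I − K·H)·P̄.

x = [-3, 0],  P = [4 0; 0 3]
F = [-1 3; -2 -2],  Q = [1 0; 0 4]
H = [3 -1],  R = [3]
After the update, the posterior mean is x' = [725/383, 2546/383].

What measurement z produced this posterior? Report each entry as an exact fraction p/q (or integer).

x̄ = F·x = [3, 6]
P̄ = F·P·Fᵀ + Q = [32 -10; -10 32]
S = H·P̄·Hᵀ + R = [383]
K = P̄·Hᵀ·S⁻¹ = [106/383; -62/383]
x' − x̄ = [-424/383, 248/383] = K·y
y = (KᵀK)⁻¹·Kᵀ·(x' − x̄) = [-4]
z = y + H·x̄ = [-4] + [3] = [-1]

z = [-1]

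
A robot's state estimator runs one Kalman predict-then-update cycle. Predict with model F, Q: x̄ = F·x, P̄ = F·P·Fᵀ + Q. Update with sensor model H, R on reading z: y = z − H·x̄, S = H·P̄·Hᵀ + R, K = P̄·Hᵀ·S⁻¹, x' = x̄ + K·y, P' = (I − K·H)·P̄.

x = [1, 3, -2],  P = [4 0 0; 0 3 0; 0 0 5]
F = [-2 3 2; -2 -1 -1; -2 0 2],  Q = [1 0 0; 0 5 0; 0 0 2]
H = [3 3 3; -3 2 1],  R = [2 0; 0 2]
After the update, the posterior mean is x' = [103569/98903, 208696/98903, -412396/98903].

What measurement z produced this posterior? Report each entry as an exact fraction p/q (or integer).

z = [-3, -3]

x̄ = F·x = [3, -3, -6]
P̄ = F·P·Fᵀ + Q = [64 -3 36; -3 29 6; 36 6 38]
S = H·P̄·Hᵀ + R = [1883 -441; -441 576]
K = P̄·Hᵀ·S⁻¹ = [10686/98903 -2805/14129; 9721/98903 25685/127161; 12518/98903 -482/127161]
x' − x̄ = [-193140/98903, 505405/98903, 181022/98903] = K·y
y = (KᵀK)⁻¹·Kᵀ·(x' − x̄) = [15, 18]
z = y + H·x̄ = [15, 18] + [-18, -21] = [-3, -3]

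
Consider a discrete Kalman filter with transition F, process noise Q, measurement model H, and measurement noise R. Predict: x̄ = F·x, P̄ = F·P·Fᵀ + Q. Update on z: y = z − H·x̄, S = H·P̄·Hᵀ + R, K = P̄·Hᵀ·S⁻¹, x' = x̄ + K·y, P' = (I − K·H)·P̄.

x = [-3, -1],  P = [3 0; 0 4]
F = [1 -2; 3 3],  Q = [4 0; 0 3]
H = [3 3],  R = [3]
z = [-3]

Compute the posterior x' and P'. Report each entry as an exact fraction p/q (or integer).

x̄ = F·x = [-1, -12]
P̄ = F·P·Fᵀ + Q = [23 -15; -15 66]
y = z − H·x̄ = [36]
S = H·P̄·Hᵀ + R = [534]
K = P̄·Hᵀ·S⁻¹ = [4/89; 51/178]
x' = x̄ + K·y = [55/89, -150/89]
P' = (I − K·H)·P̄ = [1951/89 -1947/89; -1947/89 3945/178]

x' = [55/89, -150/89]
P' = [1951/89 -1947/89; -1947/89 3945/178]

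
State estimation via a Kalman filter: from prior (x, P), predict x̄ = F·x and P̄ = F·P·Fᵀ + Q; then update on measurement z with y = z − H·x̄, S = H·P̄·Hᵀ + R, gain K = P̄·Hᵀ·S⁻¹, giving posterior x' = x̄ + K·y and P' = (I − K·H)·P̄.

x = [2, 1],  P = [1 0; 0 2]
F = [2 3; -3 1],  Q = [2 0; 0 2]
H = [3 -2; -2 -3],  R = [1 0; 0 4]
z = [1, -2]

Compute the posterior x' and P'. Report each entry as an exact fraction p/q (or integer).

x' = [28919/54017, 13016/54017]
P' = [7896/54017 5616/54017; 5616/54017 12532/54017]

x̄ = F·x = [7, -5]
P̄ = F·P·Fᵀ + Q = [24 0; 0 13]
y = z − H·x̄ = [-30, -3]
S = H·P̄·Hᵀ + R = [269 -66; -66 217]
K = P̄·Hᵀ·S⁻¹ = [12456/54017 -8160/54017; -8216/54017 -12207/54017]
x' = x̄ + K·y = [28919/54017, 13016/54017]
P' = (I − K·H)·P̄ = [7896/54017 5616/54017; 5616/54017 12532/54017]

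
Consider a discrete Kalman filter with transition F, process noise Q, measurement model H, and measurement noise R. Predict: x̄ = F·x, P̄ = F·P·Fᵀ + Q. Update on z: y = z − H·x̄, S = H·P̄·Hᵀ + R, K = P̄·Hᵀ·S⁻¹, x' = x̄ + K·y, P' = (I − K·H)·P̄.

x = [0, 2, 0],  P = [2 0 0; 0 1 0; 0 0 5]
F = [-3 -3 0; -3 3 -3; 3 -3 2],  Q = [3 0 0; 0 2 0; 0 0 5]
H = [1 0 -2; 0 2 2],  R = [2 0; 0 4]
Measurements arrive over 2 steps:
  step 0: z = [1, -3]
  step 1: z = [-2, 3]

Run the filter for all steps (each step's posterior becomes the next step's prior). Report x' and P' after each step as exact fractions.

step 0: x' = [-729/109, 4295/1744, -6729/1744], P' = [2334/109 -2325/218 2295/218; -2325/218 23491/3488 -20029/3488; 2295/218 -20029/3488 19779/3488]
step 1: x' = [319763259/107086409, -112450187/107086409, 263939727/107086409], P' = [2174812566/107086409 -1073698704/107086409 1075243338/107086409; -1073698704/107086409 679648952/107086409 -584698204/107086409; 1075243338/107086409 -584698204/107086409 585035718/107086409]

step 0: x̄ = F·x = [-6, 6, -6]
step 0: P̄ = F·P·Fᵀ + Q = [30 9 -9; 9 74 -57; -9 -57 52]
step 0: y = z − H·x̄ = [-5, -3]
step 0: S = H·P̄·Hᵀ + R = [276 20; 20 52]
step 0: K = P̄·Hᵀ·S⁻¹ = [39/218 -15/218; 1429/3488 1731/3488; -1419/3488 -125/3488]
step 0: x' = x̄ + K·y = [-729/109, 4295/1744, -6729/1744]
step 0: P' = (I − K·H)·P̄ = [2334/109 -2325/218 2295/218; -2325/218 23491/3488 -20029/3488; 2295/218 -20029/3488 19779/3488]
step 1: x̄ = F·x = [22107/1744, 4254/109, -61335/1744]
step 1: P̄ = F·P·Fᵀ + Q = [224475/3488 38187/218 -560919/3488; 38187/218 86240/109 -157695/218; -560919/3488 -157695/218 2330755/3488]
step 1: y = z − H·x̄ = [-148265/1744, -4113/872]
step 1: S = H·P̄·Hᵀ + R = [11798147/3488 434803/1744; 434803/1744 47683/872]
step 1: K = P̄·Hᵀ·S⁻¹ = [12162945/107086409 772317/107086409; 47848852/107086409 47475374/107086409; -47414049/107086409 168757/107086409]
step 1: x' = x̄ + K·y = [319763259/107086409, -112450187/107086409, 263939727/107086409]
step 1: P' = (I − K·H)·P̄ = [2174812566/107086409 -1073698704/107086409 1075243338/107086409; -1073698704/107086409 679648952/107086409 -584698204/107086409; 1075243338/107086409 -584698204/107086409 585035718/107086409]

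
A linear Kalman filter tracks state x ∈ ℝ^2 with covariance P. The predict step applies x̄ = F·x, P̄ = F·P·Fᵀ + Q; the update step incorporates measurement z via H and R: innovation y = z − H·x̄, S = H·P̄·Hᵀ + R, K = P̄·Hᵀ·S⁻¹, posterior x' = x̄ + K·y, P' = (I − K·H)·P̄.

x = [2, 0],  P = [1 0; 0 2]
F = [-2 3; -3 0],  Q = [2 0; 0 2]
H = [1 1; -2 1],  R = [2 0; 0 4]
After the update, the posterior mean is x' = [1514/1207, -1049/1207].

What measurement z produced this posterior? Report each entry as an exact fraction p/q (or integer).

z = [1, -3]

x̄ = F·x = [-4, -6]
P̄ = F·P·Fᵀ + Q = [24 6; 6 11]
S = H·P̄·Hᵀ + R = [49 -43; -43 87]
K = P̄·Hᵀ·S⁻¹ = [402/1207 -384/1207; 718/1207 341/1207]
x' − x̄ = [6342/1207, 6193/1207] = K·y
y = (KᵀK)⁻¹·Kᵀ·(x' − x̄) = [11, -5]
z = y + H·x̄ = [11, -5] + [-10, 2] = [1, -3]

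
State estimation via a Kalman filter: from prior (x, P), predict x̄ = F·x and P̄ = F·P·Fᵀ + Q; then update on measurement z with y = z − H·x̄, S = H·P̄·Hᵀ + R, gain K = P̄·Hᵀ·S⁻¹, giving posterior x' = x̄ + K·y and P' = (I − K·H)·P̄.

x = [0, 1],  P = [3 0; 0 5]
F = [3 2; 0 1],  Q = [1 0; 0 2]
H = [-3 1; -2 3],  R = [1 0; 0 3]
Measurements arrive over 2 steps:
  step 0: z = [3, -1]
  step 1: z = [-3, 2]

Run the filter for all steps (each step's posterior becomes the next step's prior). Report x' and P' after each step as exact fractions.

step 0: x' = [-17186/12839, -14145/12839], P' = [2976/12839 3570/12839; 3570/12839 7337/12839]
step 1: x' = [18922369/14768537, 18792929/14768537], P' = [3183405/14768537 3636117/14768537; 3636117/14768537 7456306/14768537]

step 0: x̄ = F·x = [2, 1]
step 0: P̄ = F·P·Fᵀ + Q = [48 10; 10 7]
step 0: y = z − H·x̄ = [8, 0]
step 0: S = H·P̄·Hᵀ + R = [380 199; 199 138]
step 0: K = P̄·Hᵀ·S⁻¹ = [-5358/12839 1586/12839; -3373/12839 4957/12839]
step 0: x' = x̄ + K·y = [-17186/12839, -14145/12839]
step 0: P' = (I − K·H)·P̄ = [2976/12839 3570/12839; 3570/12839 7337/12839]
step 1: x̄ = F·x = [-79848/12839, -14145/12839]
step 1: P̄ = F·P·Fᵀ + Q = [111811/12839 25384/12839; 25384/12839 33015/12839]
step 1: y = z − H·x̄ = [-263916/12839, -91583/12839]
step 1: S = H·P̄·Hᵀ + R = [899849/12839 490687/12839; 490687/12839 478288/12839]
step 1: K = P̄·Hᵀ·S⁻¹ = [-5914098/14768537 1513847/14768537; -3452045/14768537 5032228/14768537]
step 1: x' = x̄ + K·y = [18922369/14768537, 18792929/14768537]
step 1: P' = (I − K·H)·P̄ = [3183405/14768537 3636117/14768537; 3636117/14768537 7456306/14768537]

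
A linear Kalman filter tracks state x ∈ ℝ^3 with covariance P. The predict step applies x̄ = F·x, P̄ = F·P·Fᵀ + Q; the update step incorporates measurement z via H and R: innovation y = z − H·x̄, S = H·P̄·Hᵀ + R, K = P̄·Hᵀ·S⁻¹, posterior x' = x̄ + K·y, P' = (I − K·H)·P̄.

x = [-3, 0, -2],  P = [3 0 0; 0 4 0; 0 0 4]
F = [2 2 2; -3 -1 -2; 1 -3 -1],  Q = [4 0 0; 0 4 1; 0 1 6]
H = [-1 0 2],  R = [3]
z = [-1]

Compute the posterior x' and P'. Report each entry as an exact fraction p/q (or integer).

x̄ = F·x = [-10, 13, -1]
P̄ = F·P·Fᵀ + Q = [48 -42 -26; -42 51 12; -26 12 49]
y = z − H·x̄ = [-9]
S = H·P̄·Hᵀ + R = [351]
K = P̄·Hᵀ·S⁻¹ = [-100/351; 22/117; 124/351]
x' = x̄ + K·y = [-290/39, 147/13, -163/39]
P' = (I − K·H)·P̄ = [6848/351 -2714/117 3274/351; -2714/117 1505/39 -1324/117; 3274/351 -1324/117 1823/351]

x' = [-290/39, 147/13, -163/39]
P' = [6848/351 -2714/117 3274/351; -2714/117 1505/39 -1324/117; 3274/351 -1324/117 1823/351]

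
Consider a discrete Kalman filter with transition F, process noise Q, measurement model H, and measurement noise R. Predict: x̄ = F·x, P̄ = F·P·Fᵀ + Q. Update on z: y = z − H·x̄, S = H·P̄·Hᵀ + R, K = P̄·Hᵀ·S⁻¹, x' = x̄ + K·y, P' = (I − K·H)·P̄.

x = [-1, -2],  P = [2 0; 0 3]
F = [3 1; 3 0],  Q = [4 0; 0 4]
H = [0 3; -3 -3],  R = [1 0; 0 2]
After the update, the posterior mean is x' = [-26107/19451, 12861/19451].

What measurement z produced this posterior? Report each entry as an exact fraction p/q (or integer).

x̄ = F·x = [-5, -3]
P̄ = F·P·Fᵀ + Q = [25 18; 18 22]
S = H·P̄·Hᵀ + R = [199 -360; -360 749]
K = P̄·Hᵀ·S⁻¹ = [-5994/19451 -6231/19451; 6234/19451 -120/19451]
x' − x̄ = [71148/19451, 71214/19451] = K·y
y = (KᵀK)⁻¹·Kᵀ·(x' − x̄) = [11, -22]
z = y + H·x̄ = [11, -22] + [-9, 24] = [2, 2]

z = [2, 2]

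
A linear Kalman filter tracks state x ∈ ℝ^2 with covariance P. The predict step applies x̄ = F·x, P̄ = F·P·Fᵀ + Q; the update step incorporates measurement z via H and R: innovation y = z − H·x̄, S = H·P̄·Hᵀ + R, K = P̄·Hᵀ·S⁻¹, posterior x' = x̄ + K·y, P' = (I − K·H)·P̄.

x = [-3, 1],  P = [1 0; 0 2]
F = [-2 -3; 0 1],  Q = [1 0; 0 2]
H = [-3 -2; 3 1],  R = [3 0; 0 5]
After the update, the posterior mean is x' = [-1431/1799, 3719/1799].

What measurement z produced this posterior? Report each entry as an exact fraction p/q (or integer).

z = [-2, -1]

x̄ = F·x = [3, 1]
P̄ = F·P·Fᵀ + Q = [23 -6; -6 4]
S = H·P̄·Hᵀ + R = [154 -161; -161 180]
K = P̄·Hᵀ·S⁻¹ = [-117/1799 75/257; -454/1799 -78/257]
x' − x̄ = [-6828/1799, 1920/1799] = K·y
y = (KᵀK)⁻¹·Kᵀ·(x' − x̄) = [9, -11]
z = y + H·x̄ = [9, -11] + [-11, 10] = [-2, -1]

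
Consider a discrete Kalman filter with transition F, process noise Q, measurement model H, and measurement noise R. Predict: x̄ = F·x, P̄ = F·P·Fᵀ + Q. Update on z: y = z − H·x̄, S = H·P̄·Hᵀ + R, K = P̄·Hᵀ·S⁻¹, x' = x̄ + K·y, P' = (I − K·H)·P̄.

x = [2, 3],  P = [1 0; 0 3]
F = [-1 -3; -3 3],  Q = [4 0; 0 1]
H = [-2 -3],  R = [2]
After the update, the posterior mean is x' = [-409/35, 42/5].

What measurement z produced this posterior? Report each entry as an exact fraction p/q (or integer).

x̄ = F·x = [-11, 3]
P̄ = F·P·Fᵀ + Q = [32 -24; -24 37]
S = H·P̄·Hᵀ + R = [175]
K = P̄·Hᵀ·S⁻¹ = [8/175; -9/25]
x' − x̄ = [-24/35, 27/5] = K·y
y = (KᵀK)⁻¹·Kᵀ·(x' − x̄) = [-15]
z = y + H·x̄ = [-15] + [13] = [-2]

z = [-2]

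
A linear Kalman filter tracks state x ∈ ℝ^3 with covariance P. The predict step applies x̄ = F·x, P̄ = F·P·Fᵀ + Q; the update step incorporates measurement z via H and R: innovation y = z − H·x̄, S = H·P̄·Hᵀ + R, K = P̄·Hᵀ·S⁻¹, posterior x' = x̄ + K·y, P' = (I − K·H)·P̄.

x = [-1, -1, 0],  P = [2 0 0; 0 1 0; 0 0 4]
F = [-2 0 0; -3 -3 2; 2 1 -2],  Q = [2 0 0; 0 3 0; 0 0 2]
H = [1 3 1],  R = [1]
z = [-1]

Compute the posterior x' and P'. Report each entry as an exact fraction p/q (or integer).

x̄ = F·x = [2, 6, -3]
P̄ = F·P·Fᵀ + Q = [10 12 -8; 12 46 -31; -8 -31 27]
y = z − H·x̄ = [-18]
S = H·P̄·Hᵀ + R = [322]
K = P̄·Hᵀ·S⁻¹ = [19/161; 17/46; -37/161]
x' = x̄ + K·y = [-20/161, -15/23, 183/161]
P' = (I − K·H)·P̄ = [888/161 -47/23 118/161; -47/23 93/46 -84/23; 118/161 -84/23 1609/161]

x' = [-20/161, -15/23, 183/161]
P' = [888/161 -47/23 118/161; -47/23 93/46 -84/23; 118/161 -84/23 1609/161]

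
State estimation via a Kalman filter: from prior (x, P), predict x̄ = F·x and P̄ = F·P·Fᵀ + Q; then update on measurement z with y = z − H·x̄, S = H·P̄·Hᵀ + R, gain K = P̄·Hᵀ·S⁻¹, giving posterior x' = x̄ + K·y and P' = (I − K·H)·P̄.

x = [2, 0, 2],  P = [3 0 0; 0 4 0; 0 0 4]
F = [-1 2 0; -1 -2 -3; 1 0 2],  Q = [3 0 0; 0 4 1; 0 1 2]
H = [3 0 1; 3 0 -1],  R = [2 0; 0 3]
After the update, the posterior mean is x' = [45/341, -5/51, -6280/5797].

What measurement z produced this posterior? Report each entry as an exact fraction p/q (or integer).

x̄ = F·x = [-2, -8, 6]
P̄ = F·P·Fᵀ + Q = [22 -13 -3; -13 59 -26; -3 -26 21]
S = H·P̄·Hᵀ + R = [203 177; 177 240]
K = P̄·Hᵀ·S⁻¹ = [57/341 56/341; -13/17 26/51; 2730/5797 -2738/5797]
x' − x̄ = [727/341, 403/51, -41062/5797] = K·y
y = (KᵀK)⁻¹·Kᵀ·(x' − x̄) = [-1, 14]
z = y + H·x̄ = [-1, 14] + [0, -12] = [-1, 2]

z = [-1, 2]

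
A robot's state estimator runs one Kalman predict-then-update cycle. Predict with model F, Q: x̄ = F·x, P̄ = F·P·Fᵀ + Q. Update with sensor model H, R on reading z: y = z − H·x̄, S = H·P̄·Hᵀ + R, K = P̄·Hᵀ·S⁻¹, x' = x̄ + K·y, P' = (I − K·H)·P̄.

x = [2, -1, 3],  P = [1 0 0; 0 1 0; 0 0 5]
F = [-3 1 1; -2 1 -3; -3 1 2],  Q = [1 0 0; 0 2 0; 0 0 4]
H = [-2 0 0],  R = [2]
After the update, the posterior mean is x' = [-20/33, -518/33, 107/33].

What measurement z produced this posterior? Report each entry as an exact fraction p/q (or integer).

z = [1]

x̄ = F·x = [-4, -14, -1]
P̄ = F·P·Fᵀ + Q = [16 -8 20; -8 52 -23; 20 -23 34]
S = H·P̄·Hᵀ + R = [66]
K = P̄·Hᵀ·S⁻¹ = [-16/33; 8/33; -20/33]
x' − x̄ = [112/33, -56/33, 140/33] = K·y
y = (KᵀK)⁻¹·Kᵀ·(x' − x̄) = [-7]
z = y + H·x̄ = [-7] + [8] = [1]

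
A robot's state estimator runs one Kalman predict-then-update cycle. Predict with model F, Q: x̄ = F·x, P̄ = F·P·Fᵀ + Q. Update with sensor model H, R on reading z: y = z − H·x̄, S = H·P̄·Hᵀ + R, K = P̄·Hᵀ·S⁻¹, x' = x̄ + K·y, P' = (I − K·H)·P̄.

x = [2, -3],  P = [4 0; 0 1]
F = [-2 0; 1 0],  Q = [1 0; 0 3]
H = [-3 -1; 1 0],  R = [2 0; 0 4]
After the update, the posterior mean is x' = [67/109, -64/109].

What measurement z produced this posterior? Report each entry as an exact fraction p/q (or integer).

z = [-1, 3]

x̄ = F·x = [-4, 2]
P̄ = F·P·Fᵀ + Q = [17 -8; -8 7]
S = H·P̄·Hᵀ + R = [114 -43; -43 21]
K = P̄·Hᵀ·S⁻¹ = [-172/545 89/545; 13/545 -181/545]
x' − x̄ = [503/109, -282/109] = K·y
y = (KᵀK)⁻¹·Kᵀ·(x' − x̄) = [-11, 7]
z = y + H·x̄ = [-11, 7] + [10, -4] = [-1, 3]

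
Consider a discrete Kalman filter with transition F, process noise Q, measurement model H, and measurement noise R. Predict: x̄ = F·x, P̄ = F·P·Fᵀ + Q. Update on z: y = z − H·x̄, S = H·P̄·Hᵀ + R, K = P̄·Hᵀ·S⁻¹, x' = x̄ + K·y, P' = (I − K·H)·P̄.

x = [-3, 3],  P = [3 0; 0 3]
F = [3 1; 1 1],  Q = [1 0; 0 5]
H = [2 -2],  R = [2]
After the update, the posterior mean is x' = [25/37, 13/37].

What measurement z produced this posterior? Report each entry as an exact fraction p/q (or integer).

z = [1]

x̄ = F·x = [-6, 0]
P̄ = F·P·Fᵀ + Q = [31 12; 12 11]
S = H·P̄·Hᵀ + R = [74]
K = P̄·Hᵀ·S⁻¹ = [19/37; 1/37]
x' − x̄ = [247/37, 13/37] = K·y
y = (KᵀK)⁻¹·Kᵀ·(x' − x̄) = [13]
z = y + H·x̄ = [13] + [-12] = [1]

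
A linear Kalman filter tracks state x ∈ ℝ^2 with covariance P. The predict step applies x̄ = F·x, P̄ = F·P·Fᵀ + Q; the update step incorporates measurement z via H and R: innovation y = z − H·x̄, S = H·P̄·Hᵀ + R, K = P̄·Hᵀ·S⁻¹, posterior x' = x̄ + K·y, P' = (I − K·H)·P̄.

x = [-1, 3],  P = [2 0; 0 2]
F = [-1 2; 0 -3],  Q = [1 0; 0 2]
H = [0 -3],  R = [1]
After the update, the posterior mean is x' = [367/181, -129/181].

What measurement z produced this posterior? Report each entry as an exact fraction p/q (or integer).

x̄ = F·x = [7, -9]
P̄ = F·P·Fᵀ + Q = [11 -12; -12 20]
S = H·P̄·Hᵀ + R = [181]
K = P̄·Hᵀ·S⁻¹ = [36/181; -60/181]
x' − x̄ = [-900/181, 1500/181] = K·y
y = (KᵀK)⁻¹·Kᵀ·(x' − x̄) = [-25]
z = y + H·x̄ = [-25] + [27] = [2]

z = [2]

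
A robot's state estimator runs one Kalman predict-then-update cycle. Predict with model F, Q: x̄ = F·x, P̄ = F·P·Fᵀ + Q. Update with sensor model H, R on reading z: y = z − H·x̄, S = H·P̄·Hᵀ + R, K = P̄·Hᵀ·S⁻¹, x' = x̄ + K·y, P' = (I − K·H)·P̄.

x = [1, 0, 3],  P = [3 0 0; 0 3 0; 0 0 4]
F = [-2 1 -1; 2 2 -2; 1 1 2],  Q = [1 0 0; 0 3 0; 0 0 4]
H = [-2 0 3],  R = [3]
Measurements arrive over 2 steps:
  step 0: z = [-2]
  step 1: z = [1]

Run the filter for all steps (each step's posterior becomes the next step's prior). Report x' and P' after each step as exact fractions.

step 0: x' = [164/449, -1268/449, -157/449], P' = [3651/449 -270/449 2361/449; -270/449 19051/449 -196/449; 2361/449 -196/449 1674/449]
step 1: x' = [-2285149/581909, -2210404/581909, -1331288/581909], P' = [36714138/581909 56463552/581909 24372714/581909; 56463552/581909 94823811/581909 37702458/581909; 24372714/581909 37702458/581909 16373078/581909]

step 0: x̄ = F·x = [-5, -4, 7]
step 0: P̄ = F·P·Fᵀ + Q = [20 2 -11; 2 43 -4; -11 -4 26]
step 0: y = z − H·x̄ = [-33]
step 0: S = H·P̄·Hᵀ + R = [449]
step 0: K = P̄·Hᵀ·S⁻¹ = [-73/449; -16/449; 100/449]
step 0: x' = x̄ + K·y = [164/449, -1268/449, -157/449]
step 0: P' = (I − K·H)·P̄ = [3651/449 -270/449 2361/449; -270/449 19051/449 -196/449; 2361/449 -196/449 1674/449]
step 1: x̄ = F·x = [-1439/449, -1894/449, -1418/449]
step 1: P̄ = F·P·Fᵀ + Q = [46694/449 32892/449 -3330/449; 32892/449 79371/449 41958/449; -3330/449 41958/449 39314/449]
step 1: y = z − H·x̄ = [1825/449]
step 1: S = H·P̄·Hᵀ + R = [581909/449]
step 1: K = P̄·Hᵀ·S⁻¹ = [-103378/581909; 60090/581909; 124602/581909]
step 1: x' = x̄ + K·y = [-2285149/581909, -2210404/581909, -1331288/581909]
step 1: P' = (I − K·H)·P̄ = [36714138/581909 56463552/581909 24372714/581909; 56463552/581909 94823811/581909 37702458/581909; 24372714/581909 37702458/581909 16373078/581909]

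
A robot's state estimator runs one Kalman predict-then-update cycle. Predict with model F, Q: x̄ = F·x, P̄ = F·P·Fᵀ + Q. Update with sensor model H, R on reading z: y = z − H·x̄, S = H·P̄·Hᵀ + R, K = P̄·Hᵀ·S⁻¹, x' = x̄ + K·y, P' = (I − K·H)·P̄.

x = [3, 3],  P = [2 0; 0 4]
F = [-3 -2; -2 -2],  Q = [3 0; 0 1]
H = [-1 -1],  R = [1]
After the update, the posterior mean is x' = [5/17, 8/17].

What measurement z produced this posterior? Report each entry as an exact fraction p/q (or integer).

z = [-1]

x̄ = F·x = [-15, -12]
P̄ = F·P·Fᵀ + Q = [37 28; 28 25]
S = H·P̄·Hᵀ + R = [119]
K = P̄·Hᵀ·S⁻¹ = [-65/119; -53/119]
x' − x̄ = [260/17, 212/17] = K·y
y = (KᵀK)⁻¹·Kᵀ·(x' − x̄) = [-28]
z = y + H·x̄ = [-28] + [27] = [-1]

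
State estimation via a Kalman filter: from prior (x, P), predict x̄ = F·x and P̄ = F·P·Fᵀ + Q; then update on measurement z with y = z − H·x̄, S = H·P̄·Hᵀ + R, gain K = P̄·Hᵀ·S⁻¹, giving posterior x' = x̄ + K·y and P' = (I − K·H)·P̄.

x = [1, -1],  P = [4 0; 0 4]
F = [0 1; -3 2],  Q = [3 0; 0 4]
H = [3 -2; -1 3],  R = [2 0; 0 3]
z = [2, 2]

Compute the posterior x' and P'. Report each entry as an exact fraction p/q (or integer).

x' = [116/93, 823/837]
P' = [122/217 880/1953; 880/1953 9848/17577]

x̄ = F·x = [-1, -5]
P̄ = F·P·Fᵀ + Q = [7 8; 8 56]
y = z − H·x̄ = [-5, 16]
S = H·P̄·Hᵀ + R = [193 -269; -269 466]
K = P̄·Hᵀ·S⁻¹ = [767/1953 514/1953; 2032/17577 7208/17577]
x' = x̄ + K·y = [116/93, 823/837]
P' = (I − K·H)·P̄ = [122/217 880/1953; 880/1953 9848/17577]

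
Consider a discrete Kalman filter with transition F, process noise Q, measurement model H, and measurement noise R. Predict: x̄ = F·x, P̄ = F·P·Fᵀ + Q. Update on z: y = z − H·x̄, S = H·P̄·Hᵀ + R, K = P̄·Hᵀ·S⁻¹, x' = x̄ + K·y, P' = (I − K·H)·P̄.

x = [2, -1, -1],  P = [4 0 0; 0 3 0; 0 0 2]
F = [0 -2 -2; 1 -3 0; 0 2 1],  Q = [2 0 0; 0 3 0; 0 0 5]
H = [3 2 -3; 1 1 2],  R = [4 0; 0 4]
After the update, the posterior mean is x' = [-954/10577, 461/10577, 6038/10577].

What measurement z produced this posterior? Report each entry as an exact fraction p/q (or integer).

x̄ = F·x = [4, 5, -3]
P̄ = F·P·Fᵀ + Q = [22 18 -16; 18 34 -18; -16 -18 19]
S = H·P̄·Hᵀ + R = [1229 44; 44 36]
K = P̄·Hᵀ·S⁻¹ = [1262/10577 808/10577; 1408/10577 2980/10577; -1313/10577 2780/10577]
x' − x̄ = [-43262/10577, -52424/10577, 37769/10577] = K·y
y = (KᵀK)⁻¹·Kᵀ·(x' − x̄) = [-33, -2]
z = y + H·x̄ = [-33, -2] + [31, 3] = [-2, 1]

z = [-2, 1]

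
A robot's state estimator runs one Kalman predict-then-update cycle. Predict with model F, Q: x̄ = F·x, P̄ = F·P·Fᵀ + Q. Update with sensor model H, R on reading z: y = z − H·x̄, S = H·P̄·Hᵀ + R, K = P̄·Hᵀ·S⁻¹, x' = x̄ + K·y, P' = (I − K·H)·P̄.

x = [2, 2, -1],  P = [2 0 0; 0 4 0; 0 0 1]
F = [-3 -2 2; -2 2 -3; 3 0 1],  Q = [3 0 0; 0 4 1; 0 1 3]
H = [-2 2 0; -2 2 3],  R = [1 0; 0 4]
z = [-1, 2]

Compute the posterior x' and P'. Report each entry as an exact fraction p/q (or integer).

x̄ = F·x = [-12, 3, 5]
P̄ = F·P·Fᵀ + Q = [41 -10 -16; -10 37 -14; -16 -14 22]
y = z − H·x̄ = [-31, -43]
S = H·P̄·Hᵀ + R = [393 404; 404 618]
K = P̄·Hᵀ·S⁻¹ = [-1218/39829 -8871/39829; 18542/39829 -8770/39829; -12904/39829 12947/39829]
x' = x̄ + K·y = [-58737/39829, -78205/39829, 42448/39829]
P' = (I − K·H)·P̄ = [178103/39829 177494/39829 -11422/39829; 177494/39829 186765/39829 -17874/39829; -11422/39829 -17874/39829 21564/39829]

x' = [-58737/39829, -78205/39829, 42448/39829]
P' = [178103/39829 177494/39829 -11422/39829; 177494/39829 186765/39829 -17874/39829; -11422/39829 -17874/39829 21564/39829]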